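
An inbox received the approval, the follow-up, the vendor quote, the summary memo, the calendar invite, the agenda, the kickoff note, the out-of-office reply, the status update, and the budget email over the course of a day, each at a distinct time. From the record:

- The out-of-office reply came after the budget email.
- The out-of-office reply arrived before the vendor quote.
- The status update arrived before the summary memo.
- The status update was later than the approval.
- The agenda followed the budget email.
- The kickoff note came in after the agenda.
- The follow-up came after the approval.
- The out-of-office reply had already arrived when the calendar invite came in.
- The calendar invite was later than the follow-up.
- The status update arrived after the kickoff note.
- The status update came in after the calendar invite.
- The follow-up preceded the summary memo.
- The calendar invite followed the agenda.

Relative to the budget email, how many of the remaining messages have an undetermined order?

2

Forced after the budget email: the agenda, the calendar invite, the kickoff note, the out-of-office reply, the status update, the summary memo, and the vendor quote.
That leaves the approval and the follow-up with no forced order relative to the budget email — 2.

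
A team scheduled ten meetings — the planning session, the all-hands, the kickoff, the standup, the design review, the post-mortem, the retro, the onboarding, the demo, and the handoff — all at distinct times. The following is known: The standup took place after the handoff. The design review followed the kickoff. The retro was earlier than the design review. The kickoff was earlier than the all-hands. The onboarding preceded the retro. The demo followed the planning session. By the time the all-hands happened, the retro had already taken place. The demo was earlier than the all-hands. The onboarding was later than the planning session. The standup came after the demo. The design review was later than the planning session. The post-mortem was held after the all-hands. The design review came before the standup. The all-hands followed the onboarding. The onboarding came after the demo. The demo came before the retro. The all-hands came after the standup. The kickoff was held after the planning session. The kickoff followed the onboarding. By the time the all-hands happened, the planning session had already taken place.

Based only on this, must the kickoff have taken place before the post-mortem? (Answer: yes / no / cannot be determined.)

yes

Chain the constraints: the kickoff → the all-hands → the post-mortem. Each link is directly stated, so the kickoff comes before the post-mortem.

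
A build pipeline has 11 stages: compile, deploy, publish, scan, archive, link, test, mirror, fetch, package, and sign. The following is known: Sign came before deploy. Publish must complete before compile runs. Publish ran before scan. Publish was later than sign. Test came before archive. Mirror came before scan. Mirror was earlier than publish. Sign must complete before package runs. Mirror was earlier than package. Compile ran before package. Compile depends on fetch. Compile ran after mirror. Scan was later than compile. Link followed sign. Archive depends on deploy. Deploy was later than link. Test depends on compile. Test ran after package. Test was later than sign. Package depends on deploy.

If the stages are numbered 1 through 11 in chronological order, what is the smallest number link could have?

2

Sign must come before link — 1 forced predecessor.
Nothing else is forced ahead of link, so its earliest slot is position 1 + 1 = 2.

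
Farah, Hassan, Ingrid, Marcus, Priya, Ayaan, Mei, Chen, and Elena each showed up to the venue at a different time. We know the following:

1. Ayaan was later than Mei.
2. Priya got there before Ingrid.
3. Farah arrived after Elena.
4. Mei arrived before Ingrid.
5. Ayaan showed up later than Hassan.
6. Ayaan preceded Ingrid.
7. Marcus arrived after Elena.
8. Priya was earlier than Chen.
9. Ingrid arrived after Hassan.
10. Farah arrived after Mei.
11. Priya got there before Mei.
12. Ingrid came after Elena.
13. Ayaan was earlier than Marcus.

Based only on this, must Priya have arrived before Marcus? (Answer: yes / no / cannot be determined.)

Chain the constraints: Priya → Mei → Ayaan → Marcus. Each link is directly stated, so Priya comes before Marcus.

yes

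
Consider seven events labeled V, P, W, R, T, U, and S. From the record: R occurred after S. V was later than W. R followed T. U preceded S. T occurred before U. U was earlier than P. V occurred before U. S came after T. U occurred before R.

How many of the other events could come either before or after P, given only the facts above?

Forced before P: T, U, V, and W.
That leaves R and S with no forced order relative to P — 2.

2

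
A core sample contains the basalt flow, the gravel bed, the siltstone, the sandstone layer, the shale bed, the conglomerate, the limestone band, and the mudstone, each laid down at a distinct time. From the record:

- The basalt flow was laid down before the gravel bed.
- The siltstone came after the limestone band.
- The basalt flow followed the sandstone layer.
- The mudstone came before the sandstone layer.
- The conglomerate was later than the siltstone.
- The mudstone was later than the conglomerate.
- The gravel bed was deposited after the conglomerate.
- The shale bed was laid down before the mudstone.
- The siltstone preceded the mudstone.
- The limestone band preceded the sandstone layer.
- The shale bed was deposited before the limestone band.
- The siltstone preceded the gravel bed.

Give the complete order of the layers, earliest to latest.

The constraints fix every adjacent pair, so only one ordering works:
the shale bed → the limestone band → the siltstone → the conglomerate → the mudstone → the sandstone layer → the basalt flow → the gravel bed.

the shale bed, the limestone band, the siltstone, the conglomerate, the mudstone, the sandstone layer, the basalt flow, the gravel bed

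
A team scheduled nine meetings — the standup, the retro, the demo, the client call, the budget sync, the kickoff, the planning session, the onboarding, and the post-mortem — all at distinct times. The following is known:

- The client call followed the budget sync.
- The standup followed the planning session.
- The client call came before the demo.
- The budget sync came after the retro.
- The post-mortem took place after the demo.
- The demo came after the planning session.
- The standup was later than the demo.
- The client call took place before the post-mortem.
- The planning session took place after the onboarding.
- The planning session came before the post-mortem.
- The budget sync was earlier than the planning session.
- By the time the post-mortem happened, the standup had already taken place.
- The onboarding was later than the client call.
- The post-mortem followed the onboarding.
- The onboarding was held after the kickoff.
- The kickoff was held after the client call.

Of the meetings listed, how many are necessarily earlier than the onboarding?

4

Directly stated before the onboarding: the client call and the kickoff.
The budget sync reaches the onboarding via the budget sync → the client call → the onboarding.
The retro reaches the onboarding via the retro → the budget sync → the client call → the onboarding.
No chain forces the demo (or any of the others) ahead of the onboarding.
That's the budget sync, the client call, the kickoff, and the retro — 4 in all.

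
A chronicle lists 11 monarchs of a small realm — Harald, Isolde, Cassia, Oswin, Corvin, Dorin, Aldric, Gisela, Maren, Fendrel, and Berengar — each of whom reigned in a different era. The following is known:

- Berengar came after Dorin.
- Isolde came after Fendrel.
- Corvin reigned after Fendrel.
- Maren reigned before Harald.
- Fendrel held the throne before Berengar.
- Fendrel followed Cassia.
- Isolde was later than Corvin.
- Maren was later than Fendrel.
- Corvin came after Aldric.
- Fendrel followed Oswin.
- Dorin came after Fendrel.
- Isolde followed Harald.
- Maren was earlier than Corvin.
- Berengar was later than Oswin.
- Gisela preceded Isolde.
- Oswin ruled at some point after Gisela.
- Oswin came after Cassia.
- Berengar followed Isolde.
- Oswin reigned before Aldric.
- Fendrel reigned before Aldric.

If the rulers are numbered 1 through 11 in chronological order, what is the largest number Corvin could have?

9

Corvin must come before Berengar and Isolde — 2 rulers forced after them.
Everything else can be placed before Corvin in some valid order, so Corvin can sit as late as position 11 − 2 = 9.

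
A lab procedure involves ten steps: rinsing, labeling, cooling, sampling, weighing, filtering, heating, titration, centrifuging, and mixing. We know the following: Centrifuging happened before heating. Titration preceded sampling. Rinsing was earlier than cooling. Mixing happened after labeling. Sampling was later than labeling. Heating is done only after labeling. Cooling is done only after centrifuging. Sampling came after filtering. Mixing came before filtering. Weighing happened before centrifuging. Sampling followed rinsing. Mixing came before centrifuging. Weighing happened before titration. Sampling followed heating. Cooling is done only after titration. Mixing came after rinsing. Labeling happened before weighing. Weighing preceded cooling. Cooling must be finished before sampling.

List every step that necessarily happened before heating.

Directly stated before heating: centrifuging and labeling.
Mixing reaches heating via mixing → centrifuging → heating.
Rinsing reaches heating via rinsing → mixing → centrifuging → heating.
Weighing reaches heating via weighing → centrifuging → heating.

centrifuging, labeling, mixing, rinsing, weighing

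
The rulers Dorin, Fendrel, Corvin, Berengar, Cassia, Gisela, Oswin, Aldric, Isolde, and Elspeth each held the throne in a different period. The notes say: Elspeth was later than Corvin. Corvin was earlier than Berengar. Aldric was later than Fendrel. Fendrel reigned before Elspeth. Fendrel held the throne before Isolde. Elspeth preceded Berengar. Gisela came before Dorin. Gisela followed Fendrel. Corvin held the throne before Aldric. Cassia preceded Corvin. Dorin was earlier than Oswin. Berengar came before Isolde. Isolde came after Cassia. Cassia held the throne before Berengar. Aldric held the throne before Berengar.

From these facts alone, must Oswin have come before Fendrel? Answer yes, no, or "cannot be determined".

no

Tracing the constraints gives Fendrel → Gisela → Dorin → Oswin, so Fendrel must come before Oswin.
That means Oswin cannot be before Fendrel.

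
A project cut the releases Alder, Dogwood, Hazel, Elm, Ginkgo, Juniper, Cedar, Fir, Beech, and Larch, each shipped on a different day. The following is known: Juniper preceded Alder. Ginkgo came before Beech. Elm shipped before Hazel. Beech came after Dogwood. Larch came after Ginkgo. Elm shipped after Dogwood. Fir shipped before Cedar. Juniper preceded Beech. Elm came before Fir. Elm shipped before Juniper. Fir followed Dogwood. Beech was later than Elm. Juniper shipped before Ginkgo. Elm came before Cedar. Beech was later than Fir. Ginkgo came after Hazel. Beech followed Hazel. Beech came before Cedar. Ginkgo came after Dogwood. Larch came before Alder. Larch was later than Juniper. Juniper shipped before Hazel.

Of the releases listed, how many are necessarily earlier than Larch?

Directly stated before Larch: Ginkgo and Juniper.
Dogwood reaches Larch via Dogwood → Ginkgo → Larch.
Elm reaches Larch via Elm → Juniper → Larch.
Hazel reaches Larch via Hazel → Ginkgo → Larch.
No chain forces Cedar (or any of the others) ahead of Larch.
That's Dogwood, Elm, Ginkgo, Hazel, and Juniper — 5 in all.

5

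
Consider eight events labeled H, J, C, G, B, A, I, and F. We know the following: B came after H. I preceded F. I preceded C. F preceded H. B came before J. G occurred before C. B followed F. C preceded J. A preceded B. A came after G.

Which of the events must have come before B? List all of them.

A, F, G, H, I

Directly stated before B: A, F, and H.
G reaches B via G → A → B.
I reaches B via I → F → B.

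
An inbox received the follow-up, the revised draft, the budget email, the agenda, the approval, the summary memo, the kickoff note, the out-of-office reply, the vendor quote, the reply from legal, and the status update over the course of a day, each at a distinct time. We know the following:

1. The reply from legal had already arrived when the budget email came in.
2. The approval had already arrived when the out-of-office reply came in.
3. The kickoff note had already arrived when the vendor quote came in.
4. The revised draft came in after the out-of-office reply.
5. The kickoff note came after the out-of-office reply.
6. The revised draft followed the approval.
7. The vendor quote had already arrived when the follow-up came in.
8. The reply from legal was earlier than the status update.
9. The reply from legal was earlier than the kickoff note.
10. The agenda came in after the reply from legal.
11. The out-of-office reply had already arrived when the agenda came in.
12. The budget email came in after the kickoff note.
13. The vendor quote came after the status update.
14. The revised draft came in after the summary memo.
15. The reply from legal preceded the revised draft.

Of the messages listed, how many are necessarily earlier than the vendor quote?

5

Directly stated before the vendor quote: the kickoff note and the status update.
The approval reaches the vendor quote via the approval → the out-of-office reply → the kickoff note → the vendor quote.
The out-of-office reply reaches the vendor quote via the out-of-office reply → the kickoff note → the vendor quote.
The reply from legal reaches the vendor quote via the reply from legal → the kickoff note → the vendor quote.
That's the approval, the kickoff note, the out-of-office reply, the reply from legal, and the status update — 5 in all.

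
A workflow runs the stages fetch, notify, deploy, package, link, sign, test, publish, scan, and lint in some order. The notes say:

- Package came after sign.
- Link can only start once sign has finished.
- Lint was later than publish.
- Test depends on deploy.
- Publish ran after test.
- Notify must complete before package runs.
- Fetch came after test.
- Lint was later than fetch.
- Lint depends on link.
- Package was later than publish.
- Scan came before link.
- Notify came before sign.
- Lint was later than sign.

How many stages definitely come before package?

Directly stated before package: notify, publish, and sign.
Deploy reaches package via deploy → test → publish → package.
Test reaches package via test → publish → package.
No chain forces fetch (or any of the others) ahead of package.
That's deploy, notify, publish, sign, and test — 5 in all.

5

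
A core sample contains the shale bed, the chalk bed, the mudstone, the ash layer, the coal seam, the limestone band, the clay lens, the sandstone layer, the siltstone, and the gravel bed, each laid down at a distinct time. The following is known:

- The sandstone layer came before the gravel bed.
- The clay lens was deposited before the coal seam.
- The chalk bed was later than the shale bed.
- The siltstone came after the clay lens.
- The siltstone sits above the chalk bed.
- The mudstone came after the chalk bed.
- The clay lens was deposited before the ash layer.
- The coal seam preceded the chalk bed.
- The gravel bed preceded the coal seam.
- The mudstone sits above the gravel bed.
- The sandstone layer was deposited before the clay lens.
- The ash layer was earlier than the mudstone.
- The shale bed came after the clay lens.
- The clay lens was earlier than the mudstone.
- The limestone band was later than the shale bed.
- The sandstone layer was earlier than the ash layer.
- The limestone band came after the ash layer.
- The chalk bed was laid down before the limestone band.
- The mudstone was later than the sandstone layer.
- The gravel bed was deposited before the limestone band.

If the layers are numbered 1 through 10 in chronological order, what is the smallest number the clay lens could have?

The sandstone layer must come before the clay lens — 1 forced predecessor.
Nothing else is forced ahead of the clay lens, so its earliest slot is position 1 + 1 = 2.

2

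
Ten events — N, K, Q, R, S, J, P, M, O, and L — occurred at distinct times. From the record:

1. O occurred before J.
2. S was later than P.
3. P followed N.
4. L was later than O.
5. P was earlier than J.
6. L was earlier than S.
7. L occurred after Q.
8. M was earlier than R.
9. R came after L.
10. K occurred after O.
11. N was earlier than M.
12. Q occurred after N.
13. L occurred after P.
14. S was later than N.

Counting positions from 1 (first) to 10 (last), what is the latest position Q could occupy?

Q must come before L, R, and S — 3 events forced after it.
Everything else can be placed before Q in some valid order, so Q can sit as late as position 10 − 3 = 7.

7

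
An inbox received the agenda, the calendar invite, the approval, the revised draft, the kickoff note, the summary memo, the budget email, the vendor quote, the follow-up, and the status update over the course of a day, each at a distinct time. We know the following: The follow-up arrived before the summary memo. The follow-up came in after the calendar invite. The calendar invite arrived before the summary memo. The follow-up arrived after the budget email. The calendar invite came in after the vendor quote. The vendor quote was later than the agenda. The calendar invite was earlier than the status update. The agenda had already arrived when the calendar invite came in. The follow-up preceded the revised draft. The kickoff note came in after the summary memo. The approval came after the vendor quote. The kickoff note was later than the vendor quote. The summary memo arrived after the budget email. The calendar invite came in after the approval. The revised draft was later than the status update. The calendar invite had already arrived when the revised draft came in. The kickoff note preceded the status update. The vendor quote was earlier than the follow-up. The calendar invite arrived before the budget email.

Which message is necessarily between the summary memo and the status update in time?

Tracing the constraints gives the summary memo → the kickoff note → the status update, so the kickoff note sits after the summary memo and before the status update.
No other message is forced both after the summary memo and before the status update.

the kickoff note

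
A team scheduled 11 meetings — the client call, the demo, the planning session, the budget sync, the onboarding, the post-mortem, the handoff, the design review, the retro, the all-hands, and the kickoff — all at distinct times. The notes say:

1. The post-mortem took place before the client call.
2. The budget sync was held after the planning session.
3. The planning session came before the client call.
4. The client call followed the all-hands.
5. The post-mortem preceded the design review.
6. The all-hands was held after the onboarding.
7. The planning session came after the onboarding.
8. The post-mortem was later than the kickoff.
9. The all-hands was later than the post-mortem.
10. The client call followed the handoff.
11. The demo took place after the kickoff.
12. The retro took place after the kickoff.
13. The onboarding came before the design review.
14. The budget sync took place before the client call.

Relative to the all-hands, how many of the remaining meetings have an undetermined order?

Forced before the all-hands: the kickoff, the onboarding, and the post-mortem; forced after the all-hands: the client call.
That leaves the budget sync, the demo, the design review, the handoff, the planning session, and the retro with no forced order relative to the all-hands — 6.

6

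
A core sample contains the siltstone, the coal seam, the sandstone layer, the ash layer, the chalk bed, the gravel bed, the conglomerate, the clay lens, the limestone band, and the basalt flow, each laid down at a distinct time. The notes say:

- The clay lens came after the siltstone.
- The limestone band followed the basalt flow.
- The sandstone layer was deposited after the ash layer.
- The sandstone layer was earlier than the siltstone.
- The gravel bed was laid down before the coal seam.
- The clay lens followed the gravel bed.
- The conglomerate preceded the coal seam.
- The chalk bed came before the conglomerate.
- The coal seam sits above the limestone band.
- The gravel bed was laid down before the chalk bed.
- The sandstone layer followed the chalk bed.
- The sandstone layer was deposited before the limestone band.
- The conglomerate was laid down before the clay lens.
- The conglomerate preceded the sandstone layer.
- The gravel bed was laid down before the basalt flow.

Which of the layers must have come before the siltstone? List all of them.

Directly stated before the siltstone: the sandstone layer.
The ash layer reaches the siltstone via the ash layer → the sandstone layer → the siltstone.
The chalk bed reaches the siltstone via the chalk bed → the sandstone layer → the siltstone.
The conglomerate reaches the siltstone via the conglomerate → the sandstone layer → the siltstone.
Likewise the gravel bed reaches the siltstone by chaining the stated constraints.

the ash layer, the chalk bed, the conglomerate, the gravel bed, the sandstone layer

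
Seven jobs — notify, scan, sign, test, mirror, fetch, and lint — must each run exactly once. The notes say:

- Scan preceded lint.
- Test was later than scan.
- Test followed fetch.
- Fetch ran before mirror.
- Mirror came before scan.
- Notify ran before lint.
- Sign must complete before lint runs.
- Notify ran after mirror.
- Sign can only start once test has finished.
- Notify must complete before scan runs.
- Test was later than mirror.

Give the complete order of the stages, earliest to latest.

The constraints fix every adjacent pair, so only one ordering works:
fetch → mirror → notify → scan → test → sign → lint.

fetch, mirror, notify, scan, test, sign, lint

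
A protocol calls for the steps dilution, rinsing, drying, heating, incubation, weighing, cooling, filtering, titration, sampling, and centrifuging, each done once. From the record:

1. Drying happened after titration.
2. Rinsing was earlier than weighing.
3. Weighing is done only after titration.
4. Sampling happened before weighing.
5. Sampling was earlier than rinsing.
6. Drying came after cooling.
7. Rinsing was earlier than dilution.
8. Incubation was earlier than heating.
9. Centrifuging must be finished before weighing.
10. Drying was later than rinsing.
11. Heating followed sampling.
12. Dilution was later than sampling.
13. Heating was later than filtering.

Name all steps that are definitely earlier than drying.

Directly stated before drying: cooling, rinsing, and titration.
Sampling reaches drying via sampling → rinsing → drying.

cooling, rinsing, sampling, titration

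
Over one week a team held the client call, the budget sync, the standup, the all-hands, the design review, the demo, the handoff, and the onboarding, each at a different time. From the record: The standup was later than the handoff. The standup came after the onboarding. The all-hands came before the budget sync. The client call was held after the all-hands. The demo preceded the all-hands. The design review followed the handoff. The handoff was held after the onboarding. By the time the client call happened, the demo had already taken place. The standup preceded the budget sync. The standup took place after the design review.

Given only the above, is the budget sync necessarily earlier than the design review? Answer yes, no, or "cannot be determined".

Tracing the constraints gives the design review → the standup → the budget sync, so the design review must come before the budget sync.
That means the budget sync cannot be before the design review.

no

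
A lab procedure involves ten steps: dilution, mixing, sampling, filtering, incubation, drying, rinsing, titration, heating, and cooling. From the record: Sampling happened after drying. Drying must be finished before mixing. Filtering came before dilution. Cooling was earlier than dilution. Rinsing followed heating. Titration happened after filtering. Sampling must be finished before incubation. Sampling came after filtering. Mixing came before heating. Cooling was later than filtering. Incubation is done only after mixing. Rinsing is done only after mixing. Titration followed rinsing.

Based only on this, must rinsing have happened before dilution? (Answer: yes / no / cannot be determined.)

cannot be determined

No chain of stated constraints runs from rinsing to dilution, and none runs from dilution to rinsing either.
So the relative order of rinsing and dilution is not fixed by the given facts.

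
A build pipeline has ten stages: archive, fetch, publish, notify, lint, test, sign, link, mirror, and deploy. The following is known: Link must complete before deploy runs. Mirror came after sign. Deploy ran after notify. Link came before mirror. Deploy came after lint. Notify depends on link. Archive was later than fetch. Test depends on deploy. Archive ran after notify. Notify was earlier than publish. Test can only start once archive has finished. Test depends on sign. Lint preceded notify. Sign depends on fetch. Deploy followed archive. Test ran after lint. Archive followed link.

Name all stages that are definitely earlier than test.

Directly stated before test: archive, deploy, lint, and sign.
Fetch reaches test via fetch → archive → test.
Link reaches test via link → archive → test.
Notify reaches test via notify → archive → test.

archive, deploy, fetch, link, lint, notify, sign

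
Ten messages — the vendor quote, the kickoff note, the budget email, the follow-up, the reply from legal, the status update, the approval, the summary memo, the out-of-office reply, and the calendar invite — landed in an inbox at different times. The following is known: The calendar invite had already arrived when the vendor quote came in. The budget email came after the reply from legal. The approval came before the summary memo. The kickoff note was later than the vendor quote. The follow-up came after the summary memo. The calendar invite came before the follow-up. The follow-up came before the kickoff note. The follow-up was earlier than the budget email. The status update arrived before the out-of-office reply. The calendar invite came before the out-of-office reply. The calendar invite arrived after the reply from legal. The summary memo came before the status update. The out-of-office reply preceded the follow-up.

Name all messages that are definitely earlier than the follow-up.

the approval, the calendar invite, the out-of-office reply, the reply from legal, the status update, the summary memo

Directly stated before the follow-up: the calendar invite, the out-of-office reply, and the summary memo.
The approval reaches the follow-up via the approval → the summary memo → the follow-up.
The reply from legal reaches the follow-up via the reply from legal → the calendar invite → the follow-up.
The status update reaches the follow-up via the status update → the out-of-office reply → the follow-up.
No chain forces the kickoff note (or any of the others) ahead of the follow-up.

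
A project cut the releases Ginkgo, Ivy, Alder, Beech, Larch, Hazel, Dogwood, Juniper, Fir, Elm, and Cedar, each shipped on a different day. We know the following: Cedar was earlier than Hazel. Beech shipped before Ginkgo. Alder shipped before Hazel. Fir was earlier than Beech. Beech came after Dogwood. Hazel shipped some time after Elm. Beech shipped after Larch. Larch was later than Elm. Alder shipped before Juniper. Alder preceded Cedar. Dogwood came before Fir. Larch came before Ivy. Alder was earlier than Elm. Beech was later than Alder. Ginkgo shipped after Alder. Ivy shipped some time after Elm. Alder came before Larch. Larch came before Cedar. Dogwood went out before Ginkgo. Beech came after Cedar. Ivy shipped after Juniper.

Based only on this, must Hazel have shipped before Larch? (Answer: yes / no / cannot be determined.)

no

Tracing the constraints gives Larch → Cedar → Hazel, so Larch must come before Hazel.
That means Hazel cannot be before Larch.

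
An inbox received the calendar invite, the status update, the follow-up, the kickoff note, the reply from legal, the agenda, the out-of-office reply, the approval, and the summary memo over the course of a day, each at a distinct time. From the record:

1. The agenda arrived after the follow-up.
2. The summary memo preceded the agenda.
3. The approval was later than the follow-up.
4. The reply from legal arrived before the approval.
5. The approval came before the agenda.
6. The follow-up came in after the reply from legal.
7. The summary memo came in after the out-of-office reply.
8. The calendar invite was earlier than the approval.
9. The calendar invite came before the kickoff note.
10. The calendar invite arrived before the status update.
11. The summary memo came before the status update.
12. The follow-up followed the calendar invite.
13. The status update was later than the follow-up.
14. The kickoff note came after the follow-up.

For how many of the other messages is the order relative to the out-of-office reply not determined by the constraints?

5

Forced after the out-of-office reply: the agenda, the status update, and the summary memo.
That leaves the approval, the calendar invite, the follow-up, the kickoff note, and the reply from legal with no forced order relative to the out-of-office reply — 5.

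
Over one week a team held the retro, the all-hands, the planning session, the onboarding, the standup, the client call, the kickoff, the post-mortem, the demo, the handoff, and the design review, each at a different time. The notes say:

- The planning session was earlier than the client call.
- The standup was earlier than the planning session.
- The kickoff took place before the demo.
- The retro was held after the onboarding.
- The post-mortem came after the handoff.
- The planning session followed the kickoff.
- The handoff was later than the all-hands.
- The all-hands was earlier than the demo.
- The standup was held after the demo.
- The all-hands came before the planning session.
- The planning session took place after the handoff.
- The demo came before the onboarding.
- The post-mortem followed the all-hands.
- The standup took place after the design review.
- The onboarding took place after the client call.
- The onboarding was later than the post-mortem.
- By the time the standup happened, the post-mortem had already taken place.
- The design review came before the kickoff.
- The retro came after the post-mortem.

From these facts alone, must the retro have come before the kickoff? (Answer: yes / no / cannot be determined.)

Tracing the constraints gives the kickoff → the demo → the onboarding → the retro, so the kickoff must come before the retro.
That means the retro cannot be before the kickoff.

no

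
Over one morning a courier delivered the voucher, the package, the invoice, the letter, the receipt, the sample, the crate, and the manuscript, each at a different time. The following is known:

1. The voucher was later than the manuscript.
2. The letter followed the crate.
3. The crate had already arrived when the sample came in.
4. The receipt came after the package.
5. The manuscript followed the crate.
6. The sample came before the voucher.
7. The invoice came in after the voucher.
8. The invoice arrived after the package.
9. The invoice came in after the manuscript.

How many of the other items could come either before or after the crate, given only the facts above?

2

Forced after the crate: the invoice, the letter, the manuscript, the sample, and the voucher.
That leaves the package and the receipt with no forced order relative to the crate — 2.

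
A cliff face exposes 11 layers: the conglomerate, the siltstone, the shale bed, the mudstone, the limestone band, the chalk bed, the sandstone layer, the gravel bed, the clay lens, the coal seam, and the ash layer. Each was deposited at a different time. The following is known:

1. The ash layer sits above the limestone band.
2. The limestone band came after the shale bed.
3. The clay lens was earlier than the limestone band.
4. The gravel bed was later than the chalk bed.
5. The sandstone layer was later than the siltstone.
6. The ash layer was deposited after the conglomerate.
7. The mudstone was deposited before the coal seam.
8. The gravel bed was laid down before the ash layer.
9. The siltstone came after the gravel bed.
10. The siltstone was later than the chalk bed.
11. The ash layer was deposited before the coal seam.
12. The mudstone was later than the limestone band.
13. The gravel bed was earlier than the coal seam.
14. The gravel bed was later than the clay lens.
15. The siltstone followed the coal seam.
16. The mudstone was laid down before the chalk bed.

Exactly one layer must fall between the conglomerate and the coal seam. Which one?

Tracing the constraints gives the conglomerate → the ash layer → the coal seam, so the ash layer sits after the conglomerate and before the coal seam.
No other layer is forced both after the conglomerate and before the coal seam.

the ash layer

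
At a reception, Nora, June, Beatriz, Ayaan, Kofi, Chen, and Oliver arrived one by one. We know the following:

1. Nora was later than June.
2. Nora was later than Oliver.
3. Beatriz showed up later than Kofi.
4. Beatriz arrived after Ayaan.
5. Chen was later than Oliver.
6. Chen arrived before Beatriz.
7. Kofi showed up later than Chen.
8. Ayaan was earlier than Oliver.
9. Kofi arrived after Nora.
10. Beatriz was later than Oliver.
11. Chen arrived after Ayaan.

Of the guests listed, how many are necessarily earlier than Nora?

3

Directly stated before Nora: June and Oliver.
Ayaan reaches Nora via Ayaan → Oliver → Nora.
That's Ayaan, June, and Oliver — 3 in all.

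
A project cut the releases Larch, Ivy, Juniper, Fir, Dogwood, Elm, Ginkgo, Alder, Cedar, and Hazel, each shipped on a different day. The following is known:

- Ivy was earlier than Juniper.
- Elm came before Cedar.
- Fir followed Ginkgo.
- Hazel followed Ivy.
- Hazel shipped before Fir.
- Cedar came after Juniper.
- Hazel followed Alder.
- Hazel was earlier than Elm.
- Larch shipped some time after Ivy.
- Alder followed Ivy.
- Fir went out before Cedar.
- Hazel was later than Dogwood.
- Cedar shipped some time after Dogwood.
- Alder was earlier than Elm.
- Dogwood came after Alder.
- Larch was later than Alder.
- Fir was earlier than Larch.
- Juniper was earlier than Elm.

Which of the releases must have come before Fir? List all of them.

Alder, Dogwood, Ginkgo, Hazel, Ivy

Directly stated before Fir: Ginkgo and Hazel.
Alder reaches Fir via Alder → Hazel → Fir.
Dogwood reaches Fir via Dogwood → Hazel → Fir.
Ivy reaches Fir via Ivy → Hazel → Fir.
No chain forces Juniper (or any of the others) ahead of Fir.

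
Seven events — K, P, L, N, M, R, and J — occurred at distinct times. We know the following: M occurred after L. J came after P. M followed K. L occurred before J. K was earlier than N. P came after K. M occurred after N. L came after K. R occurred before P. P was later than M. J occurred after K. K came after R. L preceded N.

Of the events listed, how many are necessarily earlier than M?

4

Directly stated before M: K, L, and N.
R reaches M via R → K → M.
That's K, L, N, and R — 4 in all.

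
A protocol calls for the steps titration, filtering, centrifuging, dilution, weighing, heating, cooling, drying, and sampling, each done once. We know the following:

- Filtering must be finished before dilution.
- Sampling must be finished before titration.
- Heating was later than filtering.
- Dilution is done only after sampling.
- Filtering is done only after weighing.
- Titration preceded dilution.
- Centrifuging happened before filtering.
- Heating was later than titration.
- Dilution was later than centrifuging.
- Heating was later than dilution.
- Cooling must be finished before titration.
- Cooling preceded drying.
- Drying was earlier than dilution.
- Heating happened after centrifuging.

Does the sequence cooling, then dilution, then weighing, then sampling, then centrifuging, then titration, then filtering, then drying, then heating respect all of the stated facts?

no

The constraints require titration before dilution, but in the proposed sequence dilution appears ahead of titration. That one violation is enough.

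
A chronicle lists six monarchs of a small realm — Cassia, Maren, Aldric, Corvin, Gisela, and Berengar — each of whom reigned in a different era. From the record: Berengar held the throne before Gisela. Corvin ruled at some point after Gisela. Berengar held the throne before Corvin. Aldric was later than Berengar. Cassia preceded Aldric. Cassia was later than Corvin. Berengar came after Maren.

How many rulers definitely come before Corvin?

Directly stated before Corvin: Berengar and Gisela.
Maren reaches Corvin via Maren → Berengar → Corvin.
That's Berengar, Gisela, and Maren — 3 in all.

3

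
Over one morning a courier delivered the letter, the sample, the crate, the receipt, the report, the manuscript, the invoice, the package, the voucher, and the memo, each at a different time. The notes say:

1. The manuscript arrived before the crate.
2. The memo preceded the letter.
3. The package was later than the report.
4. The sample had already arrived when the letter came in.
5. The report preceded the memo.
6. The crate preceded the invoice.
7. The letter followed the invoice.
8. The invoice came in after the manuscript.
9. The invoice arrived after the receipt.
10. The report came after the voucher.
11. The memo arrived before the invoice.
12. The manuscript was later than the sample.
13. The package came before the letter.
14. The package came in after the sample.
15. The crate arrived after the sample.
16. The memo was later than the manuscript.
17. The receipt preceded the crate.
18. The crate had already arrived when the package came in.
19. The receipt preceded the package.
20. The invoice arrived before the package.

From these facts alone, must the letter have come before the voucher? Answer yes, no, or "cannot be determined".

Tracing the constraints gives the voucher → the report → the package → the letter, so the voucher must come before the letter.
That means the letter cannot be before the voucher.

no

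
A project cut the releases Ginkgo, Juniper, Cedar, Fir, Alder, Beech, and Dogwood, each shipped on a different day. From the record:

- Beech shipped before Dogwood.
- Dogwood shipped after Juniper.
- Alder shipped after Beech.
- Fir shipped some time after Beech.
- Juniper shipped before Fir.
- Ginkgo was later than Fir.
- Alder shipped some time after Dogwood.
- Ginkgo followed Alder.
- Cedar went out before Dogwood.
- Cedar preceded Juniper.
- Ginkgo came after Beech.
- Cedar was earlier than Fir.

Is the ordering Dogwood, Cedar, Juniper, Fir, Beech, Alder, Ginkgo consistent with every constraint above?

no

The constraints require Juniper before Dogwood, but in the proposed sequence Dogwood appears ahead of Juniper. That one violation is enough.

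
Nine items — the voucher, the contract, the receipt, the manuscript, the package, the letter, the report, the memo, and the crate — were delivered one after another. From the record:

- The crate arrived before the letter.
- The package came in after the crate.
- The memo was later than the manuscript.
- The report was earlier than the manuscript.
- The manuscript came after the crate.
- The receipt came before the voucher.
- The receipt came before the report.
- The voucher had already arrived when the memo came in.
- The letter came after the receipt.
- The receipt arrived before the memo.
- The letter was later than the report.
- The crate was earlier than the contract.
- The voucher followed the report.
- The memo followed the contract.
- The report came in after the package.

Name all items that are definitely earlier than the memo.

the contract, the crate, the manuscript, the package, the receipt, the report, the voucher

Directly stated before the memo: the contract, the manuscript, the receipt, and the voucher.
The crate reaches the memo via the crate → the contract → the memo.
The package reaches the memo via the package → the report → the manuscript → the memo.
The report reaches the memo via the report → the manuscript → the memo.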